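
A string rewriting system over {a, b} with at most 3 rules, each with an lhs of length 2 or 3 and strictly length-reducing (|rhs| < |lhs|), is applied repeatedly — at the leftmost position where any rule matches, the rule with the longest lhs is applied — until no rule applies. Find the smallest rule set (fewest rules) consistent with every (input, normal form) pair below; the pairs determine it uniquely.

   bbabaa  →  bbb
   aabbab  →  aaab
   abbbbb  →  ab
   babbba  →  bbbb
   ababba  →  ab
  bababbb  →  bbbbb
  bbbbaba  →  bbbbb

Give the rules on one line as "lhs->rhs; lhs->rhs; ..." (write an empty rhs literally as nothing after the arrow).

  | bbabaa => bbbaa => bbba => bbb
  | aabbab => aaab
  | abbbbb => abbb => ab
  | babbba => bbbba => bbbb

abb->a; ba->b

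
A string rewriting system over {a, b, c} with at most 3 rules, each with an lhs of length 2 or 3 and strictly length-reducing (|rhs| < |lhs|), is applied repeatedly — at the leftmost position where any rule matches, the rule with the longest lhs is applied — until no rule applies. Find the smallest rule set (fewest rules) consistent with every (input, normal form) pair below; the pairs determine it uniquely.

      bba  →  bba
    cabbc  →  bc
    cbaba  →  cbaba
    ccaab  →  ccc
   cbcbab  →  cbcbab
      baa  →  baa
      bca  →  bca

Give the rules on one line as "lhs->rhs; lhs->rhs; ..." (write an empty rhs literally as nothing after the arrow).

  | bba
  | cabbc => bc
  | cbaba
  | ccaab => ccc

aab->c; cab->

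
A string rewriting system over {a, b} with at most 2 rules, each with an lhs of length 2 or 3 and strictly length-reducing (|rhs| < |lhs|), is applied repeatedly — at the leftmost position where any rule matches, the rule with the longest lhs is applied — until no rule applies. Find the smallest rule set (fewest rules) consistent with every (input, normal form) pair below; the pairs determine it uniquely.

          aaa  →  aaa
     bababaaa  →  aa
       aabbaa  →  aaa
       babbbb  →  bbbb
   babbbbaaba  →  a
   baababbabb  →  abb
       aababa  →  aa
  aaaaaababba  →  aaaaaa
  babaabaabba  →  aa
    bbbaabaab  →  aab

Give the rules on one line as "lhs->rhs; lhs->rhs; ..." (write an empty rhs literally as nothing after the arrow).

  | aaa
  | bababaaa => babaaa => baaa => aa
  | aabbaa => aabaa => aaa
  | babbbb => bbbb

ba->; bba->ba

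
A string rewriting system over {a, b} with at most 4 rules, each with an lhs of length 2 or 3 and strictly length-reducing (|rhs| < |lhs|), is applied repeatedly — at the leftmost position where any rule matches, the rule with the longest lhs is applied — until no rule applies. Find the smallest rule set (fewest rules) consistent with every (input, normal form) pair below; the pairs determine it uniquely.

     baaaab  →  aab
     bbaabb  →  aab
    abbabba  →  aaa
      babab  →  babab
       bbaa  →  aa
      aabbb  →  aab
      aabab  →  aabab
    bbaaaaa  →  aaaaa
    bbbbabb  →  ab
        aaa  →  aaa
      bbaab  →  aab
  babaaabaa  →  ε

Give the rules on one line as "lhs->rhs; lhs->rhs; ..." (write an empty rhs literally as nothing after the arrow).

  | baaaab => aab
  | bbaabb => aabb => aab
  | abbabba => aabba => aaa
  | babab

baa->; bb->b; bba->a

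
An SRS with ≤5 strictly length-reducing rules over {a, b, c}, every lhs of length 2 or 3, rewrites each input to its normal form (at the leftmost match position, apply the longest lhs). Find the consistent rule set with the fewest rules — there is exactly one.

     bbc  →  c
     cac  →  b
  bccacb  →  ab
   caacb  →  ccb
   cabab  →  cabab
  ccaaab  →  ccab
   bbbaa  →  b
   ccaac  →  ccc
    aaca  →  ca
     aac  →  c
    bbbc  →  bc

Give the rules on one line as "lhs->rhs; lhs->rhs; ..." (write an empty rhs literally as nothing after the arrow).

  | bbc => c
  | cac => b
  | bccacb => bcbb => ab
  | caacb => ccb

aa->; bb->; bcb->a; cac->b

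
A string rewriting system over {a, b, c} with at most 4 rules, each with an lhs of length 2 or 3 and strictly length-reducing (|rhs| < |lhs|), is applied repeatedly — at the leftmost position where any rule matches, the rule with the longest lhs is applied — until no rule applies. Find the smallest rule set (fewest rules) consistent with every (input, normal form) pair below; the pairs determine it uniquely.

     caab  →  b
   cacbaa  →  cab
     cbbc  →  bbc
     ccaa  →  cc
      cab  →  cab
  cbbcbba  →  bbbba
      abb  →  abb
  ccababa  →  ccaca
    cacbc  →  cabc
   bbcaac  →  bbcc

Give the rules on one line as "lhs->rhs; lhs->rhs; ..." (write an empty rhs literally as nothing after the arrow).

  | caab => cb => b
  | cacbaa => cabaa => cab
  | cbbc => bbc
  | ccaa => cc

aa->; bab->c; cb->b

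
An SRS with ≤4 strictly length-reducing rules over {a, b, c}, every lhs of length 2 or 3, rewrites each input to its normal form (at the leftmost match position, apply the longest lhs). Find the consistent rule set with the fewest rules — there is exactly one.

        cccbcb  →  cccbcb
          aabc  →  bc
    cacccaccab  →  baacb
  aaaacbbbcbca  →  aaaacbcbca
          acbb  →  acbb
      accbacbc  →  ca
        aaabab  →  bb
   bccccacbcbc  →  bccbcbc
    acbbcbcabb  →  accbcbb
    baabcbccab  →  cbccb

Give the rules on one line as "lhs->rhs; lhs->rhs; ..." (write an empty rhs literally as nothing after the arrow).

  | cccbcb
  | aabc => abc => bc
  | cacccaccab => baccaccab => bacbacab => baacab => baacb
  | aaaacbbbcbca => aaaacbcabca => aaaacbcbca

ab->b; bbc->ca; cac->ba; cba->a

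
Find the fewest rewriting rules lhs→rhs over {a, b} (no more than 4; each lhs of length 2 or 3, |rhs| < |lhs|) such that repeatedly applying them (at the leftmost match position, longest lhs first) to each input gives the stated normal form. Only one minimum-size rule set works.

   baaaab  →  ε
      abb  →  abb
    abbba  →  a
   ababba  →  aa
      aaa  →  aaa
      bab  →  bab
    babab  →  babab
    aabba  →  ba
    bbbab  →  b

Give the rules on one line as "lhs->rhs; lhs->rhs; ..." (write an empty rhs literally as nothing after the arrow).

aab->; baa->; bba->aa

  | baaaab => aab => ε
  | abb
  | abbba => abaa => a
  | ababba => abaaa => aa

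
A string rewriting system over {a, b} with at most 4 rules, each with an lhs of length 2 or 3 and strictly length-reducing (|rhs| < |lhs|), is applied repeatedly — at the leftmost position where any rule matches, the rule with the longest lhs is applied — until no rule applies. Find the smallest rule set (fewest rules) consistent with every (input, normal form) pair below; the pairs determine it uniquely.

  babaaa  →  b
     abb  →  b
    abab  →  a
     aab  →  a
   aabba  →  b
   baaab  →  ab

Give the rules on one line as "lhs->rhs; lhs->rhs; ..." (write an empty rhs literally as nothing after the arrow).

  | babaaa => abaaa => aaaa => baa => aa => b
  | abb => aa => b
  | abab => aab => bb => a
  | aab => bb => a

aa->b; ba->a; bb->a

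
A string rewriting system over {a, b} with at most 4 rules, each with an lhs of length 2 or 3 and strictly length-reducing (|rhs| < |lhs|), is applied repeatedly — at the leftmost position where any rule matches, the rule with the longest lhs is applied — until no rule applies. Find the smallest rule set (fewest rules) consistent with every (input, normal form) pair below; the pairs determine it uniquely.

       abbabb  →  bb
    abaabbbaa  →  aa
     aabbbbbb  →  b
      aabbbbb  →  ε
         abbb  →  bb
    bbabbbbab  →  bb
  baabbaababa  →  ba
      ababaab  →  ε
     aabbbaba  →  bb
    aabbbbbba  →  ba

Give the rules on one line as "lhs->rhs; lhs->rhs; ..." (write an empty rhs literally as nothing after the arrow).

ab->; aba->b; baa->b; bbb->

  | abbabb => babb => bb
  | abaabbbaa => babbbaa => bbbaa => aa
  | aabbbbbb => abbbbb => bbbb => b
  | aabbbbb => abbbb => bbb => ε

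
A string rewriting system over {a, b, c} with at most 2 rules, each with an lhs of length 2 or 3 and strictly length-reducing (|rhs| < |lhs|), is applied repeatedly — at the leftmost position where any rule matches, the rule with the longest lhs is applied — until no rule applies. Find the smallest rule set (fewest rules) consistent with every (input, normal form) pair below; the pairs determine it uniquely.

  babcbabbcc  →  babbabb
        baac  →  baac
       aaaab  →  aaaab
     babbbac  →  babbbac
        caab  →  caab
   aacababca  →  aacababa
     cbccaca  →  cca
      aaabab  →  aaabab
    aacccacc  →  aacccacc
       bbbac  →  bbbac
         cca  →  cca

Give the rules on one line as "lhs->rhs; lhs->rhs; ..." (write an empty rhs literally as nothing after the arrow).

  | babcbabbcc => babbabbcc => babbabbc => babbabb
  | baac
  | aaaab
  | babbbac

bc->b; cba->c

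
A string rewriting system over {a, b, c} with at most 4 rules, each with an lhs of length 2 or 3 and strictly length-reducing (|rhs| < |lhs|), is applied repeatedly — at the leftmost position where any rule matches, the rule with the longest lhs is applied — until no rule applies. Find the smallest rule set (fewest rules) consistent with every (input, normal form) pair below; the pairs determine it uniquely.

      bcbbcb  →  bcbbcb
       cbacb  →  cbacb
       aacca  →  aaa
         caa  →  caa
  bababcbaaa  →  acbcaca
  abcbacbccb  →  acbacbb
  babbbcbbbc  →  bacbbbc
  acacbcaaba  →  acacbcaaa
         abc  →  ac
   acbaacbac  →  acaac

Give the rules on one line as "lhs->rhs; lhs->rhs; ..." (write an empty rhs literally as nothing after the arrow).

  | bcbbcb
  | cbacb
  | aacca => aaa
  | caa

ab->a; baa->ac; cc->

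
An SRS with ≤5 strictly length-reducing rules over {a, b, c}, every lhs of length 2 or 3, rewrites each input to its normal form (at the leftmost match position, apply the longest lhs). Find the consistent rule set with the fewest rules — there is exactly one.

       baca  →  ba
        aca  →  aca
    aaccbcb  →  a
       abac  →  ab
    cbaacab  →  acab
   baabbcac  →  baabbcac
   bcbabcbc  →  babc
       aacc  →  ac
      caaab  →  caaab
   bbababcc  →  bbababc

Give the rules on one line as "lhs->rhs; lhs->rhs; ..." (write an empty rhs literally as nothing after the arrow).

  | baca => ba
  | aca
  | aaccbcb => accbcb => acbcb => acb => a
  | abac => ab

aac->ac; bac->b; cb->; cc->c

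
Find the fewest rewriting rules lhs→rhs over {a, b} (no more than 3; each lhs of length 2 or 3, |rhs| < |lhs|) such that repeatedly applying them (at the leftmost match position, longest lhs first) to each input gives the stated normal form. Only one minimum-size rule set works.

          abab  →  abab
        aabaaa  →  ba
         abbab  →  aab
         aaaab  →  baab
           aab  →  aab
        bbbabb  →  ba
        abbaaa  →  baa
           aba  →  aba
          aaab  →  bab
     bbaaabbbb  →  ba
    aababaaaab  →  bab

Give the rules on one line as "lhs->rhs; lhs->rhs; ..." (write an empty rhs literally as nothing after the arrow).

  | abab
  | aabaaa => aabba => aaa => ba
  | abbab => aab
  | aaaab => baab

aaa->ba; bb->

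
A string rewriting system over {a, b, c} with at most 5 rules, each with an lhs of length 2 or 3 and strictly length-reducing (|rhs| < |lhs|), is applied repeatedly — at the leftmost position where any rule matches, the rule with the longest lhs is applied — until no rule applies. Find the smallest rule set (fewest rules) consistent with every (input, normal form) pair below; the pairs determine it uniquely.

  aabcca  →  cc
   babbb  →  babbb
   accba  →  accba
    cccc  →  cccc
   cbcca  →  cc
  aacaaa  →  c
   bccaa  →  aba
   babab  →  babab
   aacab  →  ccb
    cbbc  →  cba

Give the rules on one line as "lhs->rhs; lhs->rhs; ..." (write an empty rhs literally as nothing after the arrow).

  | aabcca => cbcca => caca => cca => cc
  | babbb
  | accba
  | cccc

aa->c; bc->a; ca->c; caa->ba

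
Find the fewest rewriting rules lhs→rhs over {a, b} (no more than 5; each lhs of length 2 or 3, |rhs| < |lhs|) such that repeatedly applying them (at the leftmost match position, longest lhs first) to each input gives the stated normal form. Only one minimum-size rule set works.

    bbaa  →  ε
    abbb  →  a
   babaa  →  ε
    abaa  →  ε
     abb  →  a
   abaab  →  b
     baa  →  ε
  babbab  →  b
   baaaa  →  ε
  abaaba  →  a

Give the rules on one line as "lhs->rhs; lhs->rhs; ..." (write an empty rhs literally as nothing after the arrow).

aa->; aaa->aa; ab->a; ba->a

  | bbaa => baa => aa => ε
  | abbb => abb => ab => a
  | babaa => abaa => aaa => aa => ε
  | abaa => aaa => aa => ε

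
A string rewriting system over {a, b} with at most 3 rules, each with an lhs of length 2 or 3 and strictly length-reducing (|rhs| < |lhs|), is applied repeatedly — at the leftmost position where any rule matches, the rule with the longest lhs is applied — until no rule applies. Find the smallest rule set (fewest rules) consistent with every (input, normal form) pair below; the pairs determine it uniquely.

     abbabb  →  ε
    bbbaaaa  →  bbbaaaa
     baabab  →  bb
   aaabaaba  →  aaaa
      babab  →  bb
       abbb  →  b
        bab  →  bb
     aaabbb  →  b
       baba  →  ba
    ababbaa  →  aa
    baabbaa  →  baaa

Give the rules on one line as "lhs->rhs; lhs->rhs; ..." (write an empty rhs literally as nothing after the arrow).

  | abbabb => abb => ε
  | bbbaaaa
  | baabab => baab => bab => bb
  | aaabaaba => aaaaba => aaaa

ab->b; aba->a; abb->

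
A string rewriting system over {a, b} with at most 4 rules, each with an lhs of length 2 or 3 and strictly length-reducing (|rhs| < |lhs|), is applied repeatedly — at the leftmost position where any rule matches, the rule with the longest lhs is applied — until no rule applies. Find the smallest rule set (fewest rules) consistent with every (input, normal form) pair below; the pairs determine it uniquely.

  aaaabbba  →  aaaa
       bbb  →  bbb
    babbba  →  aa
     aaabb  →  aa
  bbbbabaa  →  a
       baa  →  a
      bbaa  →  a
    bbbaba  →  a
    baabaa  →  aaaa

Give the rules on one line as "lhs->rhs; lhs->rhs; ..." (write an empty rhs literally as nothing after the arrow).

abb->; ba->a; baa->ba; bab->aa

  | aaaabbba => aaaba => aaaa
  | bbb
  | babbba => aabba => aa
  | aaabb => aa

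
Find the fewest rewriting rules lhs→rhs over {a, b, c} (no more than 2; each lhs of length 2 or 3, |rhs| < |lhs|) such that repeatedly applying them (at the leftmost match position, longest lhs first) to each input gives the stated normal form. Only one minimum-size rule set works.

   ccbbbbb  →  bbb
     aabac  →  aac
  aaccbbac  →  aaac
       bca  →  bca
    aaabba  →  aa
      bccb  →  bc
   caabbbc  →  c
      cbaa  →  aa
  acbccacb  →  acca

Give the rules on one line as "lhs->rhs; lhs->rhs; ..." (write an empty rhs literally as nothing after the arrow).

ab->; cb->

  | ccbbbbb => cbbbb => bbb
  | aabac => aac
  | aaccbbac => aacbac => aaac
  | bca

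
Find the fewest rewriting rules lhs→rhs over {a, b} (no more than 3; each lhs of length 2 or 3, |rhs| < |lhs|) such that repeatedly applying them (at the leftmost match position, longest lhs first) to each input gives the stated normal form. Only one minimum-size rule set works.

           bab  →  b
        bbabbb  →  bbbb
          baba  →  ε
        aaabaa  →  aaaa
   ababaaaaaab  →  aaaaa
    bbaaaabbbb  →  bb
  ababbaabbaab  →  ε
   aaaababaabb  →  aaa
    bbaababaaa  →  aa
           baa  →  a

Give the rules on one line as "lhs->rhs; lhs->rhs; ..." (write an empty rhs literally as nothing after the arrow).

  | bab => b
  | bbabbb => bbbb
  | baba => ba => ε
  | aaabaa => aaaa

ab->; ba->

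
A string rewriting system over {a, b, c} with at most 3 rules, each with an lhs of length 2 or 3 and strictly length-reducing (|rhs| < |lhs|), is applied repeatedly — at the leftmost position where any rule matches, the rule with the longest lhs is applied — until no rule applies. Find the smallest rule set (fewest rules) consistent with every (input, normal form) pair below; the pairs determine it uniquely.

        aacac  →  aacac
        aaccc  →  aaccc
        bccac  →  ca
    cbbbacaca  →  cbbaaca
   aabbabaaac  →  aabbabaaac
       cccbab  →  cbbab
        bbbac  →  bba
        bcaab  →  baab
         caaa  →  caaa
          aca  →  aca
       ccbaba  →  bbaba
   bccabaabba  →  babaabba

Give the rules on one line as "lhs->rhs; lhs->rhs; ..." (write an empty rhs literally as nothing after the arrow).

bac->ca; bc->b; ccb->bb

  | aacac
  | aaccc
  | bccac => bcac => bac => ca
  | cbbbacaca => cbbcaaca => cbbaaca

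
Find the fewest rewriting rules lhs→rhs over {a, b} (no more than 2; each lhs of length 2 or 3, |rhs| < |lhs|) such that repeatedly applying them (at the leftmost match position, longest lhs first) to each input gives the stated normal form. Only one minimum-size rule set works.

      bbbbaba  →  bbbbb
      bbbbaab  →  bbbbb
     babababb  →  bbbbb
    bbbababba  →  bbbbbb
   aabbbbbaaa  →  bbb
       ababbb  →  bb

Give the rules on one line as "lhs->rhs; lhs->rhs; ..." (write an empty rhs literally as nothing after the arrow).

  | bbbbaba => bbbbba => bbbbb
  | bbbbaab => bbbbab => bbbbb
  | babababb => bbababb => bbbabb => bbbbb
  | bbbababba => bbbbabba => bbbbbba => bbbbbb

ab->; ba->b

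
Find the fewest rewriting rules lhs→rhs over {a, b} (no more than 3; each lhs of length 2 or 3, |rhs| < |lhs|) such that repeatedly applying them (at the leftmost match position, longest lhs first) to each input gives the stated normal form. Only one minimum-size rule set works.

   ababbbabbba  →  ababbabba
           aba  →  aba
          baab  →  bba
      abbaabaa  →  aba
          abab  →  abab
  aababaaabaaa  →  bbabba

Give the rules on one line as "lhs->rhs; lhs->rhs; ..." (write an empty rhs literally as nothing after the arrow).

aa->b; aab->ba; bbb->ba

  | ababbbabbba => ababaabbba => ababbabba
  | aba
  | baab => bba
  | abbaabaa => abbbaaa => abaaaa => abbaa => abbb => aba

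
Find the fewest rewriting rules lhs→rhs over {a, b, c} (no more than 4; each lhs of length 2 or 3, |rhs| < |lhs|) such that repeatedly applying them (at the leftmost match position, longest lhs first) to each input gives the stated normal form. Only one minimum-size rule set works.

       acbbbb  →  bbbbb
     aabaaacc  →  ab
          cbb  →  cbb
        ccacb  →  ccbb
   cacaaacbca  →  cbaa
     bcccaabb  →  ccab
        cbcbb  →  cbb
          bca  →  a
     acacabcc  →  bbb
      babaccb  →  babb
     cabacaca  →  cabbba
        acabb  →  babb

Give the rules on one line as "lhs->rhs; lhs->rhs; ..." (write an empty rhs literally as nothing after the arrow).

  | acbbbb => bbbbb
  | aabaaacc => aaaacc => aaabc => aac => ab
  | cbb
  | ccacb => ccbb

aab->a; ac->b; bc->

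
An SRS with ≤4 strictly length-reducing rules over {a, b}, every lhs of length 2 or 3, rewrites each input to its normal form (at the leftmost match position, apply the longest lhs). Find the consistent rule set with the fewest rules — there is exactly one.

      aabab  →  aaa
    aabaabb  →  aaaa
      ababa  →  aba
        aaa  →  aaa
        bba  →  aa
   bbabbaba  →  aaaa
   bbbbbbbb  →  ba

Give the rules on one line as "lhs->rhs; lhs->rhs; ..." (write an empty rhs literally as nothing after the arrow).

  | aabab => aaab => aaa
  | aabaabb => aaaabb => aaaab => aaaa
  | ababa => aba
  | aaa

aab->aa; abb->ba; bab->b; bb->a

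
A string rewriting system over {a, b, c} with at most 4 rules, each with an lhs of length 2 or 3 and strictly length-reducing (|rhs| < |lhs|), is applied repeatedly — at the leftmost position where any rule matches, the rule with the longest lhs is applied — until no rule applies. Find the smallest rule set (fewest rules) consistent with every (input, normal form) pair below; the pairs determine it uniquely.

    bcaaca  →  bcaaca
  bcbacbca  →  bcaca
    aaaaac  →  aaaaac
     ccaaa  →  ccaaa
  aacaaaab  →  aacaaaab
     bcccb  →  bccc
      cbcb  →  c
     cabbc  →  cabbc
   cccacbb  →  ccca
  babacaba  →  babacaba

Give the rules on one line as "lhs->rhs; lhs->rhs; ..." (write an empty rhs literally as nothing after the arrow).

cb->c; cbb->; cbc->c

  | bcaaca
  | bcbacbca => bcacbca => bcaca
  | aaaaac
  | ccaaa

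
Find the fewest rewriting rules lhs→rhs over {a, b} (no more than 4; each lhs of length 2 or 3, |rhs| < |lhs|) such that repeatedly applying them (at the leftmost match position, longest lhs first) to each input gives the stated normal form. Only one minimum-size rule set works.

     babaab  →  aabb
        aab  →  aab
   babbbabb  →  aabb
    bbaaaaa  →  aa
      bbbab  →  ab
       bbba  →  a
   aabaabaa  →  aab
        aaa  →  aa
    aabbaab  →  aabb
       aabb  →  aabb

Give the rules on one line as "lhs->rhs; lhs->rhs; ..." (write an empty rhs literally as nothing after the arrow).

aaa->aa; ba->a; baa->ab

  | babaab => abaab => aabb
  | aab
  | babbbabb => abbbabb => abbabb => ababb => aabb
  | bbaaaaa => babaaa => abaaa => aaba => aaa => aa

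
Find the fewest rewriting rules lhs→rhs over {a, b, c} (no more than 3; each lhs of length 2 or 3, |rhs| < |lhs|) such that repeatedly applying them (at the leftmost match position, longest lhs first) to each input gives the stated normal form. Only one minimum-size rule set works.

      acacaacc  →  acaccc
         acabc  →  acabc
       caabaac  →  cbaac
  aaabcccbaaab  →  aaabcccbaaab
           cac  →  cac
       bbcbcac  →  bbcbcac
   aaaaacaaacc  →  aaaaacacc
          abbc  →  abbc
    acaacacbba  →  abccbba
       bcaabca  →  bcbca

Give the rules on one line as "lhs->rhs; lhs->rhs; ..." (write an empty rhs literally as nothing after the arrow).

  | acacaacc => acaccc
  | acabc
  | caabaac => cbaac
  | aaabcccbaaab

caa->c; cca->bc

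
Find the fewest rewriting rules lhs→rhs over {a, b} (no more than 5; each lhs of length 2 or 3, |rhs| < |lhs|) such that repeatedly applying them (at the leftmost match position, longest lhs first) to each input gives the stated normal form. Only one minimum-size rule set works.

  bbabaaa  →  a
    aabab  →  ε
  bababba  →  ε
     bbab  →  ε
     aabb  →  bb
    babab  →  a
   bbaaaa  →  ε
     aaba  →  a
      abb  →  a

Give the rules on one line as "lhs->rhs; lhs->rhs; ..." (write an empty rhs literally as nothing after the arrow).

  | bbabaaa => baaaaa => aaaaa => aaa => a
  | aabab => bab => aa => ε
  | bababba => aaabba => abba => aba => aa => ε
  | bbab => baa => aa => ε

aa->; ab->a; ba->a; bab->aa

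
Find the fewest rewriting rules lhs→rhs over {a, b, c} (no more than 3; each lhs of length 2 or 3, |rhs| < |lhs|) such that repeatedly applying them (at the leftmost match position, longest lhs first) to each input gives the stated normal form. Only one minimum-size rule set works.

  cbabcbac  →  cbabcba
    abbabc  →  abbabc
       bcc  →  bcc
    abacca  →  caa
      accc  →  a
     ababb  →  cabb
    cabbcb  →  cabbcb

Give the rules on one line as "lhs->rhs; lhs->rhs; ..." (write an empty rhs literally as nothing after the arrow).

aba->ca; ac->a

  | cbabcbac => cbabcba
  | abbabc
  | bcc
  | abacca => cacca => caca => caa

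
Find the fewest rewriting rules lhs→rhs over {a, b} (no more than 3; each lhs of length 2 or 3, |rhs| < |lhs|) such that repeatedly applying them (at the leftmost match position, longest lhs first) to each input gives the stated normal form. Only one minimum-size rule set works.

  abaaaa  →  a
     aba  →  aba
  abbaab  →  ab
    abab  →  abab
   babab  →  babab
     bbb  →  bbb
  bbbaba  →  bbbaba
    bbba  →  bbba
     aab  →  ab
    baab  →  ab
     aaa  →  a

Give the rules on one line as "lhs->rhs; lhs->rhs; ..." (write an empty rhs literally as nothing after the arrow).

  | abaaaa => aaaaa => aaaa => aaa => aa => a
  | aba
  | abbaab => abaab => aaab => aab => ab
  | abab

aa->a; baa->aa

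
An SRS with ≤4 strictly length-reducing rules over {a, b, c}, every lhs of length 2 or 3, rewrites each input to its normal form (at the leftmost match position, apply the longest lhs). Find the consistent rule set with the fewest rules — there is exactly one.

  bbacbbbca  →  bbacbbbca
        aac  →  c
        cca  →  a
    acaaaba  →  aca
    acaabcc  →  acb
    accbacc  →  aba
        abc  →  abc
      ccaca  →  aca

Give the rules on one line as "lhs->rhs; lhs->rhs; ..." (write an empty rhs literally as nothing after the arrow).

aa->; cab->c; cc->

  | bbacbbbca
  | aac => c
  | cca => a
  | acaaaba => acaba => aca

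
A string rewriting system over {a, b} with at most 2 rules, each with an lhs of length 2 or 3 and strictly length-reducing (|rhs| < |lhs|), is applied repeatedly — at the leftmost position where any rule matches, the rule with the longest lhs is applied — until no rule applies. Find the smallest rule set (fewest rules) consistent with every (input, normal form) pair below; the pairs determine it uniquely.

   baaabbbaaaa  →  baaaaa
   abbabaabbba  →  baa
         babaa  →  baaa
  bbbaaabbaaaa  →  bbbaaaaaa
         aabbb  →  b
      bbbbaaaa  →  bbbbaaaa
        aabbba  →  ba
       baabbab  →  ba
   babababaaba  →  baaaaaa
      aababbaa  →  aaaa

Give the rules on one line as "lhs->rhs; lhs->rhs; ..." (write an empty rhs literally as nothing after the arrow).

ab->; aba->aa

  | baaabbbaaaa => baabbaaaa => babaaaa => baaaaa
  | abbabaabbba => babaabbba => baaabbba => baabba => baba => baa
  | babaa => baaa
  | bbbaaabbaaaa => bbbaabaaaa => bbbaaaaaa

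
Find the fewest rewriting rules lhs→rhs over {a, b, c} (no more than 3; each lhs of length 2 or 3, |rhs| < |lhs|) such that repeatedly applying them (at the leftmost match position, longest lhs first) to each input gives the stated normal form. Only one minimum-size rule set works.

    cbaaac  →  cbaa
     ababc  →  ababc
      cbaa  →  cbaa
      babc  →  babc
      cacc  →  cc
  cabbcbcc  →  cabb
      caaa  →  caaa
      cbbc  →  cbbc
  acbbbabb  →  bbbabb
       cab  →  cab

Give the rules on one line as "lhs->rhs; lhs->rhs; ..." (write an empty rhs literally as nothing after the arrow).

  | cbaaac => cbaa
  | ababc
  | cbaa
  | babc

ac->; cbc->a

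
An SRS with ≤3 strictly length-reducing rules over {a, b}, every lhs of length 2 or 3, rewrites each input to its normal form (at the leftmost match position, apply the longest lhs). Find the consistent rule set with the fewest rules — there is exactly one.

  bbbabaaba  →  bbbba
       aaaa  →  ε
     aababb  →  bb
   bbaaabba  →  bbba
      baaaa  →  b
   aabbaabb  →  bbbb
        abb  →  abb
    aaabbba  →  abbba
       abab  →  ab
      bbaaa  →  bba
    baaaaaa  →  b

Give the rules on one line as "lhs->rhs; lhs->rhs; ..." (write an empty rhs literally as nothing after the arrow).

aa->; bab->b

  | bbbabaaba => bbbaaba => bbbba
  | aaaa => aa => ε
  | aababb => babb => bb
  | bbaaabba => bbabba => bbba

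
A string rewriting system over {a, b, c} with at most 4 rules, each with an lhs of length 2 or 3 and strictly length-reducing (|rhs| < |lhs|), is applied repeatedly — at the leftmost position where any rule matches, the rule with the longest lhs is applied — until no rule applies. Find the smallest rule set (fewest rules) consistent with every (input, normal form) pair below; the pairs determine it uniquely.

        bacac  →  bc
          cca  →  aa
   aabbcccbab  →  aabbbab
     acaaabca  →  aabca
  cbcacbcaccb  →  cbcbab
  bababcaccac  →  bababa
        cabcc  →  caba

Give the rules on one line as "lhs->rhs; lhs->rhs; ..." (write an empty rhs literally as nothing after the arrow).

ac->; aca->; cc->a

  | bacac => bc
  | cca => aa
  | aabbcccbab => aabbacbab => aabbbab
  | acaaabca => aabca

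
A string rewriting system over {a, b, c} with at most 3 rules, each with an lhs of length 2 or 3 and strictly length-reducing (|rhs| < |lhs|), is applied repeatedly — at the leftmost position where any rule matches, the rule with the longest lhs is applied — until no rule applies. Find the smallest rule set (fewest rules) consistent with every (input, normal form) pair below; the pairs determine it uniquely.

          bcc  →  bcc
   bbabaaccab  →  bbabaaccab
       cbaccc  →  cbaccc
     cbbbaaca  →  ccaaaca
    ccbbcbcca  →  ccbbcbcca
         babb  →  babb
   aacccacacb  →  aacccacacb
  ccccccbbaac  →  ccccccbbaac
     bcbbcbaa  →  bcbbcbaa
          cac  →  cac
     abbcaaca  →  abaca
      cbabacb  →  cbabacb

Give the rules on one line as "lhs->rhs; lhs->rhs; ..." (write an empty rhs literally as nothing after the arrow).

bbb->ca; bca->

  | bcc
  | bbabaaccab
  | cbaccc
  | cbbbaaca => ccaaaca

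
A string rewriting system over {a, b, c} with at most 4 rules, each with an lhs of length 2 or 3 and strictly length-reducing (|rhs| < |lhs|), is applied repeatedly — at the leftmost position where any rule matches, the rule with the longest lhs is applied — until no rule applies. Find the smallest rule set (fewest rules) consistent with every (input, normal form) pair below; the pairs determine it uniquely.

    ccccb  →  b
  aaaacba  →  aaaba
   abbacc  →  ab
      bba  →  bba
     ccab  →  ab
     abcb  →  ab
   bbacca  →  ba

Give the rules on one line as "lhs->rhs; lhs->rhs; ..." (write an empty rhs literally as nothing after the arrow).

ac->; bc->; cc->

  | ccccb => ccb => b
  | aaaacba => aaaba
  | abbacc => abbc => ab
  | bba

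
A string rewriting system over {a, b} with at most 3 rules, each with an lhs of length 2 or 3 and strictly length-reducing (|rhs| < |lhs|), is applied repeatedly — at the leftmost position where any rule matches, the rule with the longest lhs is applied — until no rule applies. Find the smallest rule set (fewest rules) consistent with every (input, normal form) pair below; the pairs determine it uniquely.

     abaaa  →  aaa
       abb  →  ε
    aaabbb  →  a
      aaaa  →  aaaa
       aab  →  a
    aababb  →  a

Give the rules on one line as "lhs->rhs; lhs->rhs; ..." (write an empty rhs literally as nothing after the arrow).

  | abaaa => aaa
  | abb => ε
  | aaabbb => aab => a
  | aaaa

ab->; abb->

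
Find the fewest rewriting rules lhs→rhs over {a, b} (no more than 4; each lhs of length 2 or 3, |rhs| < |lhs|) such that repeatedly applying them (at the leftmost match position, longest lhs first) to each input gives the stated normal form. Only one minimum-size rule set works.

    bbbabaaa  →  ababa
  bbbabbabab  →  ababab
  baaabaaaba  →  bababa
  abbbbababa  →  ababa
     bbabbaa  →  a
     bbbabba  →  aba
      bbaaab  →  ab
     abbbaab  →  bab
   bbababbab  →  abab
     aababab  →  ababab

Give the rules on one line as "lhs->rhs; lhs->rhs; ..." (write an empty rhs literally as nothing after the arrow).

  | bbbabaaa => ababaaa => ababaa => ababa
  | bbbabbabab => ababbabab => ababab
  | baaabaaaba => baabaaaba => babaaaba => babaaba => bababa
  | abbbbababa => bbababa => aababa => ababa

aa->a; abb->; bb->a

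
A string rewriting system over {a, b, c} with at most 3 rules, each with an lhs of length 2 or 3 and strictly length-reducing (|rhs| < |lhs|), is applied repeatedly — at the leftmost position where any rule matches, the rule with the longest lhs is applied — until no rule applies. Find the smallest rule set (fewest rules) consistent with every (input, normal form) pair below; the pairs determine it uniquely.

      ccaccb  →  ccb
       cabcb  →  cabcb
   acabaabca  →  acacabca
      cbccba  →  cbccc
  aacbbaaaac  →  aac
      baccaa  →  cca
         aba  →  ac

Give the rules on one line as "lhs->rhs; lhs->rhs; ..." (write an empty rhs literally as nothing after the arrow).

acc->; ba->c; caa->a

  | ccaccb => ccb
  | cabcb
  | acabaabca => acacabca
  | cbccba => cbccc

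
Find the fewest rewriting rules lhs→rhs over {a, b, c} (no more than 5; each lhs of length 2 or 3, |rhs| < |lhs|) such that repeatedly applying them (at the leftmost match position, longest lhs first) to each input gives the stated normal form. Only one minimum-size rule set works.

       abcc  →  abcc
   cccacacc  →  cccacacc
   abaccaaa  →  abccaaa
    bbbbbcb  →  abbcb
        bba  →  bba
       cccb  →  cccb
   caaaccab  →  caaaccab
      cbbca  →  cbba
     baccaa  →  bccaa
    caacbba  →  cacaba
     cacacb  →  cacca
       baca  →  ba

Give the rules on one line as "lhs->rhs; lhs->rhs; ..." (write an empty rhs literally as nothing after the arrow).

  | abcc
  | cccacacc
  | abaccaaa => abccaaa
  | bbbbbcb => abbcb

acb->ca; bac->bc; bbb->a; bca->ba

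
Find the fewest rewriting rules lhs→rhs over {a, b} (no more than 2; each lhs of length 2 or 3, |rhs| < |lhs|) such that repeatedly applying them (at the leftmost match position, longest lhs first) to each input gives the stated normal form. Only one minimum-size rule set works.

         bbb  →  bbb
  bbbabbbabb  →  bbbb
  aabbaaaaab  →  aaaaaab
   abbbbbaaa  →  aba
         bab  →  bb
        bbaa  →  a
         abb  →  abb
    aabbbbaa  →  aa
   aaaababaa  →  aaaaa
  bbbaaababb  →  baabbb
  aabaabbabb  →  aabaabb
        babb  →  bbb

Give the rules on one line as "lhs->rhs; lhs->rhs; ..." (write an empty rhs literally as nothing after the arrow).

  | bbb
  | bbbabbbabb => bbbbabb => bbbb
  | aabbaaaaab => aaaaaab
  | abbbbbaaa => abbbaa => aba

bab->bb; bba->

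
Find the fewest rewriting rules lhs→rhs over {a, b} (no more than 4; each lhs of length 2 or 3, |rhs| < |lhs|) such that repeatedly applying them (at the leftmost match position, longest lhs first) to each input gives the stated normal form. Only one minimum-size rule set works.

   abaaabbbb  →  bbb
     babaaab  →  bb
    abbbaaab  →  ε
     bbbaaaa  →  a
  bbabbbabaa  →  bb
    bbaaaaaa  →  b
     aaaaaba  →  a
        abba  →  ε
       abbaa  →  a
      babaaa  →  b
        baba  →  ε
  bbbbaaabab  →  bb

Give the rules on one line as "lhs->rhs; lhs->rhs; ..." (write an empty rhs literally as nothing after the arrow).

aa->b; aaa->a; ab->; ba->

  | abaaabbbb => aaabbbb => abbbb => bbb
  | babaaab => baaab => aab => bb
  | abbbaaab => bbaaab => baab => ab => ε
  | bbbaaaa => bbaaa => baa => a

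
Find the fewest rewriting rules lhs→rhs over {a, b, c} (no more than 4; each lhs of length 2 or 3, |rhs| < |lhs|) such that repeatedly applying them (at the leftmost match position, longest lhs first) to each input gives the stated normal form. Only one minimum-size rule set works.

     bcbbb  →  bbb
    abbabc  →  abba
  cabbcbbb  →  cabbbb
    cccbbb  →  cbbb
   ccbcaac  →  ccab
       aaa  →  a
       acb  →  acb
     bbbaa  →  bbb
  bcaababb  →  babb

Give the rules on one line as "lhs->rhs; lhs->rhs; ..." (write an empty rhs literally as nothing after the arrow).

  | bcbbb => bbb
  | abbabc => abba
  | cabbcbbb => cabbbb
  | cccbbb => cbbb

aa->; aac->ab; bc->; ccc->c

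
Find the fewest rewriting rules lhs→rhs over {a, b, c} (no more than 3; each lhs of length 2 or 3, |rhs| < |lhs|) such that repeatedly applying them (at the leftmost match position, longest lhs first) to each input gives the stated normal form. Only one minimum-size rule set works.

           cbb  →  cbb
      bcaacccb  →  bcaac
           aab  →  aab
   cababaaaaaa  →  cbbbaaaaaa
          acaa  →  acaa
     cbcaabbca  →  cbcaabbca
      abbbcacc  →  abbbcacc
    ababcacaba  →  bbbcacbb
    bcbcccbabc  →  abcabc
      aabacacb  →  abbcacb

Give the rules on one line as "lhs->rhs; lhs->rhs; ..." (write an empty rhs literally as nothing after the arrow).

aba->bb; bcb->ab; ccb->

  | cbb
  | bcaacccb => bcaac
  | aab
  | cababaaaaaa => cbbbaaaaaa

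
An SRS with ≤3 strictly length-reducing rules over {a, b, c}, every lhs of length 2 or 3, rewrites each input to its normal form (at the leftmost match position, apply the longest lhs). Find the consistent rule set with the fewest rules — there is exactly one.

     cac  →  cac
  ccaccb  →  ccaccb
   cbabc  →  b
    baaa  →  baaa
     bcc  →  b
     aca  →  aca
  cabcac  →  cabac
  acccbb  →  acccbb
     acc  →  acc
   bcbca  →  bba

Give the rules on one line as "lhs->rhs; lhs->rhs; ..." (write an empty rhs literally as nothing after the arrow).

bc->b; cba->

  | cac
  | ccaccb
  | cbabc => bc => b
  | baaa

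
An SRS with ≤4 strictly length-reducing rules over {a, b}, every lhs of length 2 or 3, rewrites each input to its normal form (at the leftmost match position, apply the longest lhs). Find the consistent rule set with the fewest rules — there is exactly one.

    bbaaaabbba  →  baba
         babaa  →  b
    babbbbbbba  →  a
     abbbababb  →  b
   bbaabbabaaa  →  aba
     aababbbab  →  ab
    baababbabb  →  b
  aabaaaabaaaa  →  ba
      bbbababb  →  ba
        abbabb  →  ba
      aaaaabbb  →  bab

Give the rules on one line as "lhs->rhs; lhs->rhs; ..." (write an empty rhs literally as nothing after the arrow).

aa->b; aaa->a; abb->ba; bb->a

  | bbaaaabbba => aaaaabbba => aaabbba => abbba => baba
  | babaa => babb => bba => aa => b
  | babbbbbbba => bbabbbbba => aabbbbba => bbbbbba => abbbba => babba => bbaa => aaa => a
  | abbbababb => babababb => bababba => babbaa => bbaaa => aaaa => aa => b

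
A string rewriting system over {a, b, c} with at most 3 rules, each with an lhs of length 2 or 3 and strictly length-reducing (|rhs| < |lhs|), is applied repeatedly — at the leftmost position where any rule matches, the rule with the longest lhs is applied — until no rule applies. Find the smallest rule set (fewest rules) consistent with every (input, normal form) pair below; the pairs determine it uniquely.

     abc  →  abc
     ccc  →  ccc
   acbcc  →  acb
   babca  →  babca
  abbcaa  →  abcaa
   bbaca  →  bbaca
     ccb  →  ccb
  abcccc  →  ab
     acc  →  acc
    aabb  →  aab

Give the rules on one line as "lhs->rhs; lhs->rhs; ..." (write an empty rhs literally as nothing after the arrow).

abb->ab; bcc->b

  | abc
  | ccc
  | acbcc => acb
  | babca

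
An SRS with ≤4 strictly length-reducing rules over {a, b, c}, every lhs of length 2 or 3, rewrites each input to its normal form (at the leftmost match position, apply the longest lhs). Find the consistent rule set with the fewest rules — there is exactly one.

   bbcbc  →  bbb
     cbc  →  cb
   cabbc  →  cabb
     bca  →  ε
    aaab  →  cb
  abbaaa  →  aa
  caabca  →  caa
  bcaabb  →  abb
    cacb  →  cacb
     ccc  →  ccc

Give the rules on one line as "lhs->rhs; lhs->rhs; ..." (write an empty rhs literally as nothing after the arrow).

aaa->c; ba->; bc->b

  | bbcbc => bbbc => bbb
  | cbc => cb
  | cabbc => cabb
  | bca => ba => ε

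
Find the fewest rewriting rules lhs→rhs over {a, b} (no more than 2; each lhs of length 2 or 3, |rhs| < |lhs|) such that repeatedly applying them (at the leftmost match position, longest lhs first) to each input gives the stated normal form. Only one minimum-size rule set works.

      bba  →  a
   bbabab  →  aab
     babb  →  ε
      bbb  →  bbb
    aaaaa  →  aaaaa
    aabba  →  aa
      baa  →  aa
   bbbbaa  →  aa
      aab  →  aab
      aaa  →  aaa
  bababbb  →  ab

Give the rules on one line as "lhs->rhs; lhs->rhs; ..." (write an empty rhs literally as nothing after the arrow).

  | bba => ba => a
  | bbabab => babab => abab => aab
  | babb => abb => ε
  | bbb

abb->; ba->a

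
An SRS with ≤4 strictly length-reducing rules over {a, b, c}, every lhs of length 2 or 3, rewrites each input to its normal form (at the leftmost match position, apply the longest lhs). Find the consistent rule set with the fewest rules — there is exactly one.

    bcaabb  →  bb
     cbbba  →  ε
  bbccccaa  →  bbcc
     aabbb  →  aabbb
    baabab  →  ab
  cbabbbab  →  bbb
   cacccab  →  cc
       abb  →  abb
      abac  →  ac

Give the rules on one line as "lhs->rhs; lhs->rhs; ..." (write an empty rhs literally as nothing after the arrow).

ba->; ca->; cb->c

  | bcaabb => babb => bb
  | cbbba => cbba => cba => ca => ε
  | bbccccaa => bbccca => bbcc
  | aabbb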